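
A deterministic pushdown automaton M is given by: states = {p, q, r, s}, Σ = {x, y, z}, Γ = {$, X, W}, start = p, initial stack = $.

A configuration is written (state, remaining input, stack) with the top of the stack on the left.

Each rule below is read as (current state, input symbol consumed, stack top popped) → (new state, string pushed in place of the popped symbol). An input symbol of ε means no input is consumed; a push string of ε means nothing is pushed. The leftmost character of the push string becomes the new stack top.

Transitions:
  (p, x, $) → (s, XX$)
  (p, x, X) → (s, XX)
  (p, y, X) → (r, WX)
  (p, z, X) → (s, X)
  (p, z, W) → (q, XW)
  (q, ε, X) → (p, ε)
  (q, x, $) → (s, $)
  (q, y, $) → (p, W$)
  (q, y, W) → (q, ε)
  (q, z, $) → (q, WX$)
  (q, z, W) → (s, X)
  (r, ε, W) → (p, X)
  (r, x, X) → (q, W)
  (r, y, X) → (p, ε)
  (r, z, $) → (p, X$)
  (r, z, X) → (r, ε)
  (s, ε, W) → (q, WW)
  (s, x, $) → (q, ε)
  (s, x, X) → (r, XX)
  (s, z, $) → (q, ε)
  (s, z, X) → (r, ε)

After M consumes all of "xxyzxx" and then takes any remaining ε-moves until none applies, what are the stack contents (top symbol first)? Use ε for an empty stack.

(p, xxyzxx, $) ⊢ (s, xyzxx, XX$) ⊢ (r, yzxx, XXX$) ⊢ (p, zxx, XX$) ⊢ (s, xx, XX$) ⊢ (r, x, XXX$) ⊢ (q, ε, WXX$)
All input consumed in state q with stack WXX$.

WXX$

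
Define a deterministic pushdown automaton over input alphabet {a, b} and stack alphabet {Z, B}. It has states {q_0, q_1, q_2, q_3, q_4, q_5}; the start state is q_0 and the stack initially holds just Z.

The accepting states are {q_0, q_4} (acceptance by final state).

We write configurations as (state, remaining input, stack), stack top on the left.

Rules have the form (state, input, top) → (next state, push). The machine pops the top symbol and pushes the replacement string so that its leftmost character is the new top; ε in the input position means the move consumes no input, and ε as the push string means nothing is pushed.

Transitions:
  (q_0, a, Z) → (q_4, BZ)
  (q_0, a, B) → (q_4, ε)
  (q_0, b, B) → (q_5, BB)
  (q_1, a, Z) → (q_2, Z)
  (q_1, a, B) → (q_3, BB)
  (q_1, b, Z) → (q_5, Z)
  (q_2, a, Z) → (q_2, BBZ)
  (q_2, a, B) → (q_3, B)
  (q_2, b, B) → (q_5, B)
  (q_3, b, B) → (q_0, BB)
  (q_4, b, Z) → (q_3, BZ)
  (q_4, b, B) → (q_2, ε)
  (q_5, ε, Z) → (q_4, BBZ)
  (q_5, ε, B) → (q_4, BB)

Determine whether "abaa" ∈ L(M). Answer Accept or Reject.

Reject

(q_0, abaa, Z)
  read a, top Z: go to q_4, push BZ → (q_4, baa, BZ)
  read b, top B: go to q_2, push ε → (q_2, aa, Z)
  read a, top Z: go to q_2, push BBZ → (q_2, a, BBZ)
  read a, top B: go to q_3, push B → (q_3, ε, BBZ)
All input consumed; state q_3 ∉ F and no further ε-move applies.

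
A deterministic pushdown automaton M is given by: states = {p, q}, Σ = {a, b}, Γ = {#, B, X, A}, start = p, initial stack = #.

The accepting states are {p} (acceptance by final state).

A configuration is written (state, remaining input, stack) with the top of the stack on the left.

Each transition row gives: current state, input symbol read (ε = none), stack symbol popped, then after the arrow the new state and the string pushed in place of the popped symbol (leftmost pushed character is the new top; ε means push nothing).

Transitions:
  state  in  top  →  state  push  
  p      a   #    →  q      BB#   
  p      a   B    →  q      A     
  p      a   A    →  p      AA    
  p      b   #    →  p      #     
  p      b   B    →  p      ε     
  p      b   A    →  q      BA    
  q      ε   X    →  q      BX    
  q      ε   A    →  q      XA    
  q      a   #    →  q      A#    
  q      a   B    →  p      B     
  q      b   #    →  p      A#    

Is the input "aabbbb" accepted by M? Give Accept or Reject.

Accept

(p, aabbbb, #) ⊢ (q, abbbb, BB#) ⊢ (p, bbbb, BB#) ⊢ (p, bbb, B#) ⊢ (p, bb, #) ⊢ (p, b, #) ⊢ (p, ε, #)
All input consumed; state p ∈ F.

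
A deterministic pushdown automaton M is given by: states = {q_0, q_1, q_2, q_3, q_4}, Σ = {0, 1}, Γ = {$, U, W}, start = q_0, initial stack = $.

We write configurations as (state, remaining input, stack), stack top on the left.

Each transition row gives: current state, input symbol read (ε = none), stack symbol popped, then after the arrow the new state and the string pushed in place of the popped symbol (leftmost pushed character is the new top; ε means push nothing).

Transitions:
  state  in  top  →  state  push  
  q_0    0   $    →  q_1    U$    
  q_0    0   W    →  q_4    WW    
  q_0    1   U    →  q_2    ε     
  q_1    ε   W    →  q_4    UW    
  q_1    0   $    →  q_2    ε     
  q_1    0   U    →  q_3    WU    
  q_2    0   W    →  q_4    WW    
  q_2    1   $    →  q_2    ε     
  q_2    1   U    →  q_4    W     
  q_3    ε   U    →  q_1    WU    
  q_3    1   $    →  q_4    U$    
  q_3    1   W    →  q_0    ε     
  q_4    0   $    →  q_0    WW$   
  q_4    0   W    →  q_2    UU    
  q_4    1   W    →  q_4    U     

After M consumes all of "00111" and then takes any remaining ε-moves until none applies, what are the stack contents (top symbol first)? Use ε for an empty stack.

(q_0, 00111, $)
  read 0, top $: go to q_1, push U$ → (q_1, 0111, U$)
  read 0, top U: go to q_3, push WU → (q_3, 111, WU$)
  read 1, top W: go to q_0, push ε → (q_0, 11, U$)
  read 1, top U: go to q_2, push ε → (q_2, 1, $)
  read 1, top $: go to q_2, push ε → (q_2, ε, ε)
All input consumed in state q_2 with stack ε.

ε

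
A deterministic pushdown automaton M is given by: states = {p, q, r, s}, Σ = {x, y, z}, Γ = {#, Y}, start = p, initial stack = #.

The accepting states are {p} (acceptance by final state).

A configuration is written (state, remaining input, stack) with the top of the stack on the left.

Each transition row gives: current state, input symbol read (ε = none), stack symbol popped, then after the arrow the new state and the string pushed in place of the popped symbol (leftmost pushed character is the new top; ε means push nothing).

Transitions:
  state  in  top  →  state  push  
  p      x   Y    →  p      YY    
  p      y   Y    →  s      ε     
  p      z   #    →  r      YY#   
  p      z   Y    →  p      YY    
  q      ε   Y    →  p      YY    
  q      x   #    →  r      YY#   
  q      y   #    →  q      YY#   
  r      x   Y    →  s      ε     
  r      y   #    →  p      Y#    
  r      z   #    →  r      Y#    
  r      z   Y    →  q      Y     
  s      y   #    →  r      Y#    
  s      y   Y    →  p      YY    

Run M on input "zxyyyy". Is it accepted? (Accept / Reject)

Reject

(p, zxyyyy, #)
  read z, top #: go to r, push YY# → (r, xyyyy, YY#)
  read x, top Y: go to s, push ε → (s, yyyy, Y#)
  read y, top Y: go to p, push YY → (p, yyy, YY#)
  read y, top Y: go to s, push ε → (s, yy, Y#)
  read y, top Y: go to p, push YY → (p, y, YY#)
  read y, top Y: go to s, push ε → (s, ε, Y#)
All input consumed; state s ∉ F and no further ε-move applies.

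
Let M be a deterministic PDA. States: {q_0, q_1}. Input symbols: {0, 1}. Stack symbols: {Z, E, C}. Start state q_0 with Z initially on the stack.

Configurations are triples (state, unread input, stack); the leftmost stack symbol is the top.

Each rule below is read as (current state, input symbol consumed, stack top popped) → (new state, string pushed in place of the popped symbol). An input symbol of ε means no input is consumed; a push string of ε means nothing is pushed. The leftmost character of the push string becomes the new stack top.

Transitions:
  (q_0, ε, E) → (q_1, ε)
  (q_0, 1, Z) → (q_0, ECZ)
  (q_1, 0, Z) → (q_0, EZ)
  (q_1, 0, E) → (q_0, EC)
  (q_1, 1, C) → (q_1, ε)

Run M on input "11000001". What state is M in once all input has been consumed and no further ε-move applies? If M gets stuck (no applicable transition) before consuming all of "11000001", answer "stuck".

(q_0, 11000001, Z)
  read 1, top Z: go to q_0, push ECZ → (q_0, 1000001, ECZ)
  ε-move, top E: go to q_1, push ε → (q_1, 1000001, CZ)
  read 1, top C: go to q_1, push ε → (q_1, 000001, Z)
  read 0, top Z: go to q_0, push EZ → (q_0, 00001, EZ)
  ε-move, top E: go to q_1, push ε → (q_1, 00001, Z)
  read 0, top Z: go to q_0, push EZ → (q_0, 0001, EZ)
  ε-move, top E: go to q_1, push ε → (q_1, 0001, Z)
  read 0, top Z: go to q_0, push EZ → (q_0, 001, EZ)
  ε-move, top E: go to q_1, push ε → (q_1, 001, Z)
  read 0, top Z: go to q_0, push EZ → (q_0, 01, EZ)
  ε-move, top E: go to q_1, push ε → (q_1, 01, Z)
  read 0, top Z: go to q_0, push EZ → (q_0, 1, EZ)
  ε-move, top E: go to q_1, push ε → (q_1, 1, Z)
No transition for (q_1, 1, top Z); M blocks with input 1 remaining.

stuck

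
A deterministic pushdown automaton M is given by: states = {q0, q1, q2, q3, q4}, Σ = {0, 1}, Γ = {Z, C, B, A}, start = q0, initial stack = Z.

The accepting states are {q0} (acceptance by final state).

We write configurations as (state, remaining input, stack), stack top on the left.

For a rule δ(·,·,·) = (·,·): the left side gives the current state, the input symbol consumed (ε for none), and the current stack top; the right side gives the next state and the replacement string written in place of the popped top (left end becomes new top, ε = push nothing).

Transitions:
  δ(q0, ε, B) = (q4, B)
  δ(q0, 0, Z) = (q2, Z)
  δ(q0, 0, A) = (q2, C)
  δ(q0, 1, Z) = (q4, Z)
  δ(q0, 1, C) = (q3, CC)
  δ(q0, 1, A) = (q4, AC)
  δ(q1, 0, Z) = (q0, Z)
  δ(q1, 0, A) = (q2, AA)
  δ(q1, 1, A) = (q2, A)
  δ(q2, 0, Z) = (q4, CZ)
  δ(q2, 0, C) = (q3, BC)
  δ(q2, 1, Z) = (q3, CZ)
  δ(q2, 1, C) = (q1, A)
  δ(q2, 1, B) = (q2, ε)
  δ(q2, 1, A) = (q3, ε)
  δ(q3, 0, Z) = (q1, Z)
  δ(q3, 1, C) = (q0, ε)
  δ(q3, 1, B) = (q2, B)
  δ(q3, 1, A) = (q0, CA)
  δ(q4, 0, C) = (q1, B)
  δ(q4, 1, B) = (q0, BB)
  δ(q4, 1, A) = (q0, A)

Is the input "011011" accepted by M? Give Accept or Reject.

Accept

(q0, 011011, Z)
  read 0, top Z: go to q2, push Z → (q2, 11011, Z)
  read 1, top Z: go to q3, push CZ → (q3, 1011, CZ)
  read 1, top C: go to q0, push ε → (q0, 011, Z)
  read 0, top Z: go to q2, push Z → (q2, 11, Z)
  read 1, top Z: go to q3, push CZ → (q3, 1, CZ)
  read 1, top C: go to q0, push ε → (q0, ε, Z)
All input consumed; state q0 ∈ F.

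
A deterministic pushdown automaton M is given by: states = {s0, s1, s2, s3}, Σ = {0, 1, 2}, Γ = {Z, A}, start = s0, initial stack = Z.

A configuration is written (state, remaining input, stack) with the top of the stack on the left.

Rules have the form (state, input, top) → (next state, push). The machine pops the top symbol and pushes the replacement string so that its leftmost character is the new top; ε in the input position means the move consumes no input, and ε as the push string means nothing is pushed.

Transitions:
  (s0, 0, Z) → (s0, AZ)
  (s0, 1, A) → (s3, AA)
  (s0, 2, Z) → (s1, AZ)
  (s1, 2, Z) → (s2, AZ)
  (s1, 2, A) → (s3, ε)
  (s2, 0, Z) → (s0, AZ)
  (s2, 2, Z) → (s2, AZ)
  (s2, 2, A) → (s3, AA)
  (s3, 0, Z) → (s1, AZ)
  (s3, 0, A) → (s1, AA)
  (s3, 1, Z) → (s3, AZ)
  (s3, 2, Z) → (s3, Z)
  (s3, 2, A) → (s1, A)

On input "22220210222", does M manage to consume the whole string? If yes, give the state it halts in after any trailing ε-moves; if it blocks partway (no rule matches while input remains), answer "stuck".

(s0, 22220210222, Z) ⊢ (s1, 2220210222, AZ) ⊢ (s3, 220210222, Z) ⊢ (s3, 20210222, Z) ⊢ (s3, 0210222, Z) ⊢ (s1, 210222, AZ) ⊢ (s3, 10222, Z) ⊢ (s3, 0222, AZ) ⊢ (s1, 222, AAZ) ⊢ (s3, 22, AZ) ⊢ (s1, 2, AZ) ⊢ (s3, ε, Z)
All input consumed; M is in state s3.

s3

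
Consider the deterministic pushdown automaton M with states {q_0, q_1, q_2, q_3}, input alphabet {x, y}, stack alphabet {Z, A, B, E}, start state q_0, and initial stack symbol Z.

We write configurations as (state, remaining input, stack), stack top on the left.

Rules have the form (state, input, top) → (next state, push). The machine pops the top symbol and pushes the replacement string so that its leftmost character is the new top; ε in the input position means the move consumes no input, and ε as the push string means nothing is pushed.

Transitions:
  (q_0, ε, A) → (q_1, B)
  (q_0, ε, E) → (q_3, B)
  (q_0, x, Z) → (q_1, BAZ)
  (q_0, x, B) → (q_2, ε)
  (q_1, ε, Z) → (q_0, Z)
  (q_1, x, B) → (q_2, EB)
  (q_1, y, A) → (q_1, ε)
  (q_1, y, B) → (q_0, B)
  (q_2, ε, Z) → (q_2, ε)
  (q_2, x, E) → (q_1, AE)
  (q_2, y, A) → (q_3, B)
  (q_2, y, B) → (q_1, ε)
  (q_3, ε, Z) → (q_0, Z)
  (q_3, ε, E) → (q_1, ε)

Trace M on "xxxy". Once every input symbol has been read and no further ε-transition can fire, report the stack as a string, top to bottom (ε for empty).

EBAZ

(q_0, xxxy, Z)
  read x, top Z: go to q_1, push BAZ → (q_1, xxy, BAZ)
  read x, top B: go to q_2, push EB → (q_2, xy, EBAZ)
  read x, top E: go to q_1, push AE → (q_1, y, AEBAZ)
  read y, top A: go to q_1, push ε → (q_1, ε, EBAZ)
All input consumed in state q_1 with stack EBAZ.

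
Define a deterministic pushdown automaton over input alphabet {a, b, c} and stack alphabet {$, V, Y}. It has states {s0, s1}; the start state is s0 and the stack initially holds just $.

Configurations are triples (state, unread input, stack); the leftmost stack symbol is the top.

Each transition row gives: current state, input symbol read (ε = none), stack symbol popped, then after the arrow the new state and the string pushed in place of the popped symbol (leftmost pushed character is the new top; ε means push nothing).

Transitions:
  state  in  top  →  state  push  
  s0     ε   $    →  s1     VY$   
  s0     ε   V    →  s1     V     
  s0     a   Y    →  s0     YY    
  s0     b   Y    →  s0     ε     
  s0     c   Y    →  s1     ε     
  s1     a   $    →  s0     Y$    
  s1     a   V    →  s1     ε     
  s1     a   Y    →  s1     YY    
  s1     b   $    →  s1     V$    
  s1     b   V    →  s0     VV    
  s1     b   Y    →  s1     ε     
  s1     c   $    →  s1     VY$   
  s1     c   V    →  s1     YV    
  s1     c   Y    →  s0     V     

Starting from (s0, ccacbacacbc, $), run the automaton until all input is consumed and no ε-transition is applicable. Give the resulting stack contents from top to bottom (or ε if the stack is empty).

(s0, ccacbacacbc, $)
  ε-move, top $: go to s1, push VY$ → (s1, ccacbacacbc, VY$)
  read c, top V: go to s1, push YV → (s1, cacbacacbc, YVY$)
  read c, top Y: go to s0, push V → (s0, acbacacbc, VVY$)
  ε-move, top V: go to s1, push V → (s1, acbacacbc, VVY$)
  read a, top V: go to s1, push ε → (s1, cbacacbc, VY$)
  read c, top V: go to s1, push YV → (s1, bacacbc, YVY$)
  read b, top Y: go to s1, push ε → (s1, acacbc, VY$)
  read a, top V: go to s1, push ε → (s1, cacbc, Y$)
  read c, top Y: go to s0, push V → (s0, acbc, V$)
  ε-move, top V: go to s1, push V → (s1, acbc, V$)
  read a, top V: go to s1, push ε → (s1, cbc, $)
  read c, top $: go to s1, push VY$ → (s1, bc, VY$)
  read b, top V: go to s0, push VV → (s0, c, VVY$)
  ε-move, top V: go to s1, push V → (s1, c, VVY$)
  read c, top V: go to s1, push YV → (s1, ε, YVVY$)
All input consumed in state s1 with stack YVVY$.

YVVY$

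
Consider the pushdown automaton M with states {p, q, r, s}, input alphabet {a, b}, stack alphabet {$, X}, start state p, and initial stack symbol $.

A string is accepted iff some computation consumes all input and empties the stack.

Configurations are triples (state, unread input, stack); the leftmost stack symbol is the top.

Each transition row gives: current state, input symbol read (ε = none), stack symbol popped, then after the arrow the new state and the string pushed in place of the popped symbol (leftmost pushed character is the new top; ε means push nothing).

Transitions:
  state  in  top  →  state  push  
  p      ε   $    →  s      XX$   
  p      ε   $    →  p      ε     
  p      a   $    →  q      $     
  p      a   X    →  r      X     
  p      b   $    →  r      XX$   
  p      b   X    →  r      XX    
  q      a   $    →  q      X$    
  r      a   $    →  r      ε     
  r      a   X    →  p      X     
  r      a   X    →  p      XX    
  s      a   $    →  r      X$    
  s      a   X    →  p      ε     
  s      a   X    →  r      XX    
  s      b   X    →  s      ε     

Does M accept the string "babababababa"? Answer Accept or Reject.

Accept

One accepting computation: (p, babababababa, $) ⊢ (s, babababababa, XX$) ⊢ (s, abababababa, X$) ⊢ (p, bababababa, $) ⊢ (s, bababababa, XX$) ⊢ (s, ababababa, X$) ⊢ (p, babababa, $) ⊢ (s, babababa, XX$) ⊢ (s, abababa, X$) ⊢ (p, bababa, $) ⊢ (s, bababa, XX$) ⊢ (s, ababa, X$) ⊢ (p, baba, $) ⊢ (s, baba, XX$) ⊢ (s, aba, X$) ⊢ (p, ba, $) ⊢ (s, ba, XX$) ⊢ (s, a, X$) ⊢ (p, ε, $) ⊢ (p, ε, ε)
All input consumed and the stack is empty.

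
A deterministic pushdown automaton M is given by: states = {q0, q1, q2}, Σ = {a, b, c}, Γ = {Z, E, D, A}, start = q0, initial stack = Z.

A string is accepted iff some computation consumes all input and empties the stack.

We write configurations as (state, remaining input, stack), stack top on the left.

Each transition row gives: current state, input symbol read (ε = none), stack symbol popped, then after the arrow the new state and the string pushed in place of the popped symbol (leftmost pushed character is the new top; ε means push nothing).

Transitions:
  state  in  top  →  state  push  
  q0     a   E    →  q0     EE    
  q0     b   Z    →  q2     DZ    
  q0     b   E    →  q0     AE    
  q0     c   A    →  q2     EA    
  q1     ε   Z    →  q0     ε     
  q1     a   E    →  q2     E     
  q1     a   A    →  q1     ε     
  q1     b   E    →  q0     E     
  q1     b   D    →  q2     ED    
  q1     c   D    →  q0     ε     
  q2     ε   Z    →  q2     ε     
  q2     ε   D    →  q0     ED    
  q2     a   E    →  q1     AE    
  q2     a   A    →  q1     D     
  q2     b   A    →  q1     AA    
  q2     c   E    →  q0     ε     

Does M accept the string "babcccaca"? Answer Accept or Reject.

Reject

(q0, babcccaca, Z) ⊢ (q2, abcccaca, DZ) ⊢ (q0, abcccaca, EDZ) ⊢ (q0, bcccaca, EEDZ) ⊢ (q0, cccaca, AEEDZ) ⊢ (q2, ccaca, EAEEDZ) ⊢ (q0, caca, AEEDZ) ⊢ (q2, aca, EAEEDZ) ⊢ (q1, ca, AEAEEDZ)
No transition applies at (q1, ca, AEAEEDZ); input not fully consumed.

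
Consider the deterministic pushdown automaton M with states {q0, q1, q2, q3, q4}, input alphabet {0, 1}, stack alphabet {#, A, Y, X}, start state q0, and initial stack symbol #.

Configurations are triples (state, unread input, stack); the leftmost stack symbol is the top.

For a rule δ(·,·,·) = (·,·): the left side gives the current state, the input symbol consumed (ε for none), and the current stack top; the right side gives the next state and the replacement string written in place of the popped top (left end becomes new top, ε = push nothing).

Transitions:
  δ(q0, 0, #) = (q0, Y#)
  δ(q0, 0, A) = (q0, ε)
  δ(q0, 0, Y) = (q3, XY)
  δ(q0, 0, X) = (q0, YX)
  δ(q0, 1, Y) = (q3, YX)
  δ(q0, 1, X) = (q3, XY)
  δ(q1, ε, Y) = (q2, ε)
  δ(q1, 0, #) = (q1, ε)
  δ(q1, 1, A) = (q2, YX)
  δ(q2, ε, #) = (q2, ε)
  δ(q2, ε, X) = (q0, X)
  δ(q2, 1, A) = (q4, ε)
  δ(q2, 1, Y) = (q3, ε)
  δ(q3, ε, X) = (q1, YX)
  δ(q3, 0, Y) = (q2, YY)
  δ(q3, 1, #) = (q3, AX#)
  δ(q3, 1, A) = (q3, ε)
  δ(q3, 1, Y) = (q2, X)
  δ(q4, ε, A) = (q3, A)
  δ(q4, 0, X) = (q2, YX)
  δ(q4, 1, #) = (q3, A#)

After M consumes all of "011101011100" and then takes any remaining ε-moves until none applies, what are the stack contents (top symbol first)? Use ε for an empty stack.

(q0, 011101011100, #) ⊢ (q0, 11101011100, Y#) ⊢ (q3, 1101011100, YX#) ⊢ (q2, 101011100, XX#) ⊢ (q0, 101011100, XX#) ⊢ (q3, 01011100, XYX#) ⊢ (q1, 01011100, YXYX#) ⊢ (q2, 01011100, XYX#) ⊢ (q0, 01011100, XYX#) ⊢ (q0, 1011100, YXYX#) ⊢ (q3, 011100, YXXYX#) ⊢ (q2, 11100, YYXXYX#) ⊢ (q3, 1100, YXXYX#) ⊢ (q2, 100, XXXYX#) ⊢ (q0, 100, XXXYX#) ⊢ (q3, 00, XYXXYX#) ⊢ (q1, 00, YXYXXYX#) ⊢ (q2, 00, XYXXYX#) ⊢ (q0, 00, XYXXYX#) ⊢ (q0, 0, YXYXXYX#) ⊢ (q3, ε, XYXYXXYX#) ⊢ (q1, ε, YXYXYXXYX#) ⊢ (q2, ε, XYXYXXYX#) ⊢ (q0, ε, XYXYXXYX#)
All input consumed in state q0 with stack XYXYXXYX#.

XYXYXXYX#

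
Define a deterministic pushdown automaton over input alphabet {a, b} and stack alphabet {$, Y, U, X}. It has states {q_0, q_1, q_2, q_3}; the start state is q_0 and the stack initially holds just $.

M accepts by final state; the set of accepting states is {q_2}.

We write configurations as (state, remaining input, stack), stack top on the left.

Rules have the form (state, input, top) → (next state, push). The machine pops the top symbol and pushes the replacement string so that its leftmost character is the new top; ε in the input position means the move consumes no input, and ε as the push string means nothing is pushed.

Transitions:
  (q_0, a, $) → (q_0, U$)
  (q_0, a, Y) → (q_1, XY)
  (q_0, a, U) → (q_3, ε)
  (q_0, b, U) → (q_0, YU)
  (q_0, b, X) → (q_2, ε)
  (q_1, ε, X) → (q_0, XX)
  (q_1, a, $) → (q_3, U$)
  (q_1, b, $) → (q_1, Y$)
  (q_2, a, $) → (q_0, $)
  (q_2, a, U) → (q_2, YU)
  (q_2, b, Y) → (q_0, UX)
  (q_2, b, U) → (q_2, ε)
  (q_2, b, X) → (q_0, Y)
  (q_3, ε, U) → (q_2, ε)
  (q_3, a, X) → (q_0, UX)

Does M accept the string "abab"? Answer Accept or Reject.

(q_0, abab, $)
  read a, top $: go to q_0, push U$ → (q_0, bab, U$)
  read b, top U: go to q_0, push YU → (q_0, ab, YU$)
  read a, top Y: go to q_1, push XY → (q_1, b, XYU$)
  ε-move, top X: go to q_0, push XX → (q_0, b, XXYU$)
  read b, top X: go to q_2, push ε → (q_2, ε, XYU$)
All input consumed; state q_2 ∈ F.

Accept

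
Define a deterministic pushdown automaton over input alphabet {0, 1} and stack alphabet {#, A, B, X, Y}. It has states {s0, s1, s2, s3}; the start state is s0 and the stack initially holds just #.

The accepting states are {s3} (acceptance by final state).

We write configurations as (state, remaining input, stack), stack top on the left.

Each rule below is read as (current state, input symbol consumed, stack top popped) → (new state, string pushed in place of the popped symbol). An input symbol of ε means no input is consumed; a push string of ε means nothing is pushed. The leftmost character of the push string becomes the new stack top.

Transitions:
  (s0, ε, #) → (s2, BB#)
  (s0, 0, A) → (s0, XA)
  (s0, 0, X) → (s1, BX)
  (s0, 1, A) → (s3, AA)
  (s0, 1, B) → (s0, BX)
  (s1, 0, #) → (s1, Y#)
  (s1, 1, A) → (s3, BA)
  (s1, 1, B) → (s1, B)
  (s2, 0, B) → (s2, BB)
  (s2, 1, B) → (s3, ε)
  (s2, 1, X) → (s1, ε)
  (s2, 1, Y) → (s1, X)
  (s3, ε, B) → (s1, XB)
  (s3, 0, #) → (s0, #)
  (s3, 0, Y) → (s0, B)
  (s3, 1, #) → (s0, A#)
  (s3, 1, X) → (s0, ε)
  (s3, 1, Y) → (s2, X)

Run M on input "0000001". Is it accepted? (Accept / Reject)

(s0, 0000001, #)
  ε-move, top #: go to s2, push BB# → (s2, 0000001, BB#)
  read 0, top B: go to s2, push BB → (s2, 000001, BBB#)
  read 0, top B: go to s2, push BB → (s2, 00001, BBBB#)
  read 0, top B: go to s2, push BB → (s2, 0001, BBBBB#)
  read 0, top B: go to s2, push BB → (s2, 001, BBBBBB#)
  read 0, top B: go to s2, push BB → (s2, 01, BBBBBBB#)
  read 0, top B: go to s2, push BB → (s2, 1, BBBBBBBB#)
  read 1, top B: go to s3, push ε → (s3, ε, BBBBBBB#)
All input consumed; state s3 ∈ F.

Accept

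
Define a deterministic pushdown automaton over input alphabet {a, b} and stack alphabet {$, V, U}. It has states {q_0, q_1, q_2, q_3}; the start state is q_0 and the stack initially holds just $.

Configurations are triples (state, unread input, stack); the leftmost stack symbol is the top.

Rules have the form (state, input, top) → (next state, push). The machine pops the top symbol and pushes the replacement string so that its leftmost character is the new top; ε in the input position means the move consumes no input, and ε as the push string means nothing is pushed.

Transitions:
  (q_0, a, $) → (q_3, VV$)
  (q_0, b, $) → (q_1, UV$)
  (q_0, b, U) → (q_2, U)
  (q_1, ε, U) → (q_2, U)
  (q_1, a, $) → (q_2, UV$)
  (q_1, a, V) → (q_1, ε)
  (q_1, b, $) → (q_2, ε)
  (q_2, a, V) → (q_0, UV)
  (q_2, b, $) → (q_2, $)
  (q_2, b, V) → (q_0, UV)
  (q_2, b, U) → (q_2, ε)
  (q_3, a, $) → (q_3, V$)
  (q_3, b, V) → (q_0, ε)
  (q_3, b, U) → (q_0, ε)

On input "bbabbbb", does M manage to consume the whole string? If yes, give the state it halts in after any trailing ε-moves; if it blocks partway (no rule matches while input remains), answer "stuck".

(q_0, bbabbbb, $)
  read b, top $: go to q_1, push UV$ → (q_1, babbbb, UV$)
  ε-move, top U: go to q_2, push U → (q_2, babbbb, UV$)
  read b, top U: go to q_2, push ε → (q_2, abbbb, V$)
  read a, top V: go to q_0, push UV → (q_0, bbbb, UV$)
  read b, top U: go to q_2, push U → (q_2, bbb, UV$)
  read b, top U: go to q_2, push ε → (q_2, bb, V$)
  read b, top V: go to q_0, push UV → (q_0, b, UV$)
  read b, top U: go to q_2, push U → (q_2, ε, UV$)
All input consumed; M is in state q_2.

q_2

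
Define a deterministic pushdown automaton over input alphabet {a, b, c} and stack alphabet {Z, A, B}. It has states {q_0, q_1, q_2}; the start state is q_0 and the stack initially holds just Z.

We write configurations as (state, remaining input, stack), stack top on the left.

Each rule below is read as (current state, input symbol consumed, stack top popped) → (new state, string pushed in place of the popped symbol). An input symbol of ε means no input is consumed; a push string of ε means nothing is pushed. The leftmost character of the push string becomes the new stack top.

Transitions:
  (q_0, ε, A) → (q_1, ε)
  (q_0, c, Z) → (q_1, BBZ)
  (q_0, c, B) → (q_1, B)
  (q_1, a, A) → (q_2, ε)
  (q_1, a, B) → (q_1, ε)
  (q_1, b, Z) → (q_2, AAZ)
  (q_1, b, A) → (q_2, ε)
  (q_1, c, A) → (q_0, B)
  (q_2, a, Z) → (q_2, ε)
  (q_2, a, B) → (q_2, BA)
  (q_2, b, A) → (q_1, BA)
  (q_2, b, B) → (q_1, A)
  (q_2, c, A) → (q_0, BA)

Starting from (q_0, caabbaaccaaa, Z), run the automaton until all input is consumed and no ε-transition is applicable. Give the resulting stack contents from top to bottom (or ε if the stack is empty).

ε

(q_0, caabbaaccaaa, Z)
  read c, top Z: go to q_1, push BBZ → (q_1, aabbaaccaaa, BBZ)
  read a, top B: go to q_1, push ε → (q_1, abbaaccaaa, BZ)
  read a, top B: go to q_1, push ε → (q_1, bbaaccaaa, Z)
  read b, top Z: go to q_2, push AAZ → (q_2, baaccaaa, AAZ)
  read b, top A: go to q_1, push BA → (q_1, aaccaaa, BAAZ)
  read a, top B: go to q_1, push ε → (q_1, accaaa, AAZ)
  read a, top A: go to q_2, push ε → (q_2, ccaaa, AZ)
  read c, top A: go to q_0, push BA → (q_0, caaa, BAZ)
  read c, top B: go to q_1, push B → (q_1, aaa, BAZ)
  read a, top B: go to q_1, push ε → (q_1, aa, AZ)
  read a, top A: go to q_2, push ε → (q_2, a, Z)
  read a, top Z: go to q_2, push ε → (q_2, ε, ε)
All input consumed in state q_2 with stack ε.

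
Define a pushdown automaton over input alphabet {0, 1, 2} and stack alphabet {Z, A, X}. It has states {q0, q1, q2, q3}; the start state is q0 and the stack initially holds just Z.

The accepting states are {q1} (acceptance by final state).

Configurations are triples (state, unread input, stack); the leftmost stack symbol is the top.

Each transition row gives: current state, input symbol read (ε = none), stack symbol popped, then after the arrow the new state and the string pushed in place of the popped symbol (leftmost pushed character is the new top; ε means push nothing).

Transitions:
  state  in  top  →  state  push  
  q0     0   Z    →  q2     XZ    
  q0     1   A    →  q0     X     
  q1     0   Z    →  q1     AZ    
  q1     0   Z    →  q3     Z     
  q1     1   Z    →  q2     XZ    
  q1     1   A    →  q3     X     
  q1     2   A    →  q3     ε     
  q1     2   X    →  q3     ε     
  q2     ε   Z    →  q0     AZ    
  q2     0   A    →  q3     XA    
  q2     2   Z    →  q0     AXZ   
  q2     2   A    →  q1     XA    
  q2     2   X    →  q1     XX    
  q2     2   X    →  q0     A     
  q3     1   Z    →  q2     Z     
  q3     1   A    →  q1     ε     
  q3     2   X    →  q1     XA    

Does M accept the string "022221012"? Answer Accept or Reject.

Accept

One accepting computation: (q0, 022221012, Z) ⊢ (q2, 22221012, XZ) ⊢ (q1, 2221012, XXZ) ⊢ (q3, 221012, XZ) ⊢ (q1, 21012, XAZ) ⊢ (q3, 1012, AZ) ⊢ (q1, 012, Z) ⊢ (q1, 12, AZ) ⊢ (q3, 2, XZ) ⊢ (q1, ε, XAZ)
All input consumed and state q1 ∈ F.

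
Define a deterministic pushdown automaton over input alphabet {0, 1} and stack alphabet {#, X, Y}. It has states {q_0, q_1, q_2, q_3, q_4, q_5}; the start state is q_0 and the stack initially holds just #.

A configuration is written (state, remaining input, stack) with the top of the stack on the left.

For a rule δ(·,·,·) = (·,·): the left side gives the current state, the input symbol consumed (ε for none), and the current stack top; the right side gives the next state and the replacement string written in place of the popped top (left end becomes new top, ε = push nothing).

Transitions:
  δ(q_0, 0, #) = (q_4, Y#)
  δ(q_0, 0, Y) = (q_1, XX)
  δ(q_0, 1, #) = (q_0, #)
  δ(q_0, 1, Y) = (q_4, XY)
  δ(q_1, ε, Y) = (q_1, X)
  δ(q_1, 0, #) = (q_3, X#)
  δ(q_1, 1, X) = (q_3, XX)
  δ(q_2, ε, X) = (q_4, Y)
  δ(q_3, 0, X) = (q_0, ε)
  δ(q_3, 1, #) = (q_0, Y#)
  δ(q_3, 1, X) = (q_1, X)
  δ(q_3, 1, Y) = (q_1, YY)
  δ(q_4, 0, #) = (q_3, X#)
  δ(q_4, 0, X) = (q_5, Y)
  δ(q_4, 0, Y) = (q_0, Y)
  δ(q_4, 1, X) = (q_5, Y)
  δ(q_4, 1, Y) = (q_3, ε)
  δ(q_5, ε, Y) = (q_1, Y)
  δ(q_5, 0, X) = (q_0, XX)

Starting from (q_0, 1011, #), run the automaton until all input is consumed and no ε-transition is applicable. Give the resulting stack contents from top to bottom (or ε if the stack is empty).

(q_0, 1011, #)
  read 1, top #: go to q_0, push # → (q_0, 011, #)
  read 0, top #: go to q_4, push Y# → (q_4, 11, Y#)
  read 1, top Y: go to q_3, push ε → (q_3, 1, #)
  read 1, top #: go to q_0, push Y# → (q_0, ε, Y#)
All input consumed in state q_0 with stack Y#.

Y#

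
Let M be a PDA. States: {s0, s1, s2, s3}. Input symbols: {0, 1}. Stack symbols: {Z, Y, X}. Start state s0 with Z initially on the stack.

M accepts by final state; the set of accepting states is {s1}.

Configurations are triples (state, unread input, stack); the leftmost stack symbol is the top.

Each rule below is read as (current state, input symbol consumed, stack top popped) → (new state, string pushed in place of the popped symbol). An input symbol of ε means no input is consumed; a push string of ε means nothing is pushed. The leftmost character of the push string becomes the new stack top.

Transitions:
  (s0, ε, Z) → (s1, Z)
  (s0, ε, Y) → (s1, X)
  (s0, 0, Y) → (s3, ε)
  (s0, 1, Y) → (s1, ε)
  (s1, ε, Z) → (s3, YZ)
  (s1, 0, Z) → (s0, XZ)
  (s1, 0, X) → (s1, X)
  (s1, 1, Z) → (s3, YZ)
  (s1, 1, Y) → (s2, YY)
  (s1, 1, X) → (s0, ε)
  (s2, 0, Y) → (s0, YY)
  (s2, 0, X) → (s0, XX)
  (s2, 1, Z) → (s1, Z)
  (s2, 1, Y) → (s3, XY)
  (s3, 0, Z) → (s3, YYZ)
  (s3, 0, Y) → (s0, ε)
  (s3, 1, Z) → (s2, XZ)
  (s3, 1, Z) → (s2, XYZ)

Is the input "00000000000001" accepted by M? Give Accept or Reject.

Reject

No computation consumes all input and reaches a final state.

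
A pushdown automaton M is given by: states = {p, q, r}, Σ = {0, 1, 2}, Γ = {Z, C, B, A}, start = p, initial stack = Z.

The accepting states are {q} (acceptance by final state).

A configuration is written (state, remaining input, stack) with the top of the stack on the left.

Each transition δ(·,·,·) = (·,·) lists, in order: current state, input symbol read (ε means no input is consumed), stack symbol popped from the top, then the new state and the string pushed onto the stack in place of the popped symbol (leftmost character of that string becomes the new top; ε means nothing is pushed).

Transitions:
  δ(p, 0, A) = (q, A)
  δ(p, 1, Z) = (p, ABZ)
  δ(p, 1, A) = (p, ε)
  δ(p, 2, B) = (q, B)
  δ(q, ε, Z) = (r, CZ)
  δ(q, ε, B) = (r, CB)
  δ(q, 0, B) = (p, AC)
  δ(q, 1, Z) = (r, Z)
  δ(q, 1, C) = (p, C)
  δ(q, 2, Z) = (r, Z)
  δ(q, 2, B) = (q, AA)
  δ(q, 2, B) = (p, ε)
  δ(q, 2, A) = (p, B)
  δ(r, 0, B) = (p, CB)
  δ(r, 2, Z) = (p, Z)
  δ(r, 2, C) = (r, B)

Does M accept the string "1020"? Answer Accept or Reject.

No computation consumes all input and reaches a final state.

Reject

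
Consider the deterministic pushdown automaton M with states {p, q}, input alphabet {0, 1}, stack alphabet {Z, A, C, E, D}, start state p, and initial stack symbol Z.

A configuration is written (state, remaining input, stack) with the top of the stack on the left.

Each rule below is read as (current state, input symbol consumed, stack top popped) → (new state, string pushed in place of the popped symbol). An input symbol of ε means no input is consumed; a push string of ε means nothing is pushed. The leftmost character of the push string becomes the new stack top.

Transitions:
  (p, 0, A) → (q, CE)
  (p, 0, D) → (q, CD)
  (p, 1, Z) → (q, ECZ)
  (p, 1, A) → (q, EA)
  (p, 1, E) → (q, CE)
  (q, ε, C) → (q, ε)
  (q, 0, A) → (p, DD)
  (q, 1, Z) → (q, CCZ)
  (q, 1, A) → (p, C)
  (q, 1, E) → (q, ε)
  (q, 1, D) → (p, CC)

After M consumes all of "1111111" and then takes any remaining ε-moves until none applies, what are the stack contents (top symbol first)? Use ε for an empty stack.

(p, 1111111, Z)
  read 1, top Z: go to q, push ECZ → (q, 111111, ECZ)
  read 1, top E: go to q, push ε → (q, 11111, CZ)
  ε-move, top C: go to q, push ε → (q, 11111, Z)
  read 1, top Z: go to q, push CCZ → (q, 1111, CCZ)
  ε-move, top C: go to q, push ε → (q, 1111, CZ)
  ε-move, top C: go to q, push ε → (q, 1111, Z)
  read 1, top Z: go to q, push CCZ → (q, 111, CCZ)
  ε-move, top C: go to q, push ε → (q, 111, CZ)
  ε-move, top C: go to q, push ε → (q, 111, Z)
  read 1, top Z: go to q, push CCZ → (q, 11, CCZ)
  ε-move, top C: go to q, push ε → (q, 11, CZ)
  ε-move, top C: go to q, push ε → (q, 11, Z)
  read 1, top Z: go to q, push CCZ → (q, 1, CCZ)
  ε-move, top C: go to q, push ε → (q, 1, CZ)
  ε-move, top C: go to q, push ε → (q, 1, Z)
  read 1, top Z: go to q, push CCZ → (q, ε, CCZ)
  ε-move, top C: go to q, push ε → (q, ε, CZ)
  ε-move, top C: go to q, push ε → (q, ε, Z)
All input consumed in state q with stack Z.

Z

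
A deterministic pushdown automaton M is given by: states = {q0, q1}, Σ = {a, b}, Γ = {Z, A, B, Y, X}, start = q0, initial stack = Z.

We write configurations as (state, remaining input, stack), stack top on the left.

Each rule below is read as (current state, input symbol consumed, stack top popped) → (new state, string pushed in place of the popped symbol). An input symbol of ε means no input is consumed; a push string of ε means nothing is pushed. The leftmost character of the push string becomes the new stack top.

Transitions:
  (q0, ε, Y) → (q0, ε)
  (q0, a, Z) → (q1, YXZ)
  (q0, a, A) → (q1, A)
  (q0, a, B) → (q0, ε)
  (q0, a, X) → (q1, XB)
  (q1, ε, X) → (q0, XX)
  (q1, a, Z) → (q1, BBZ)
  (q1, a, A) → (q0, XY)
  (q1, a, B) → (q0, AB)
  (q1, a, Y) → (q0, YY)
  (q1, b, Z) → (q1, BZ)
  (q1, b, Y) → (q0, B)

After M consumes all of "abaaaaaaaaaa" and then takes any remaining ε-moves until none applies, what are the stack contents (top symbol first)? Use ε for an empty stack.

(q0, abaaaaaaaaaa, Z)
  read a, top Z: go to q1, push YXZ → (q1, baaaaaaaaaa, YXZ)
  read b, top Y: go to q0, push B → (q0, aaaaaaaaaa, BXZ)
  read a, top B: go to q0, push ε → (q0, aaaaaaaaa, XZ)
  read a, top X: go to q1, push XB → (q1, aaaaaaaa, XBZ)
  ε-move, top X: go to q0, push XX → (q0, aaaaaaaa, XXBZ)
  read a, top X: go to q1, push XB → (q1, aaaaaaa, XBXBZ)
  ε-move, top X: go to q0, push XX → (q0, aaaaaaa, XXBXBZ)
  read a, top X: go to q1, push XB → (q1, aaaaaa, XBXBXBZ)
  ε-move, top X: go to q0, push XX → (q0, aaaaaa, XXBXBXBZ)
  read a, top X: go to q1, push XB → (q1, aaaaa, XBXBXBXBZ)
  ε-move, top X: go to q0, push XX → (q0, aaaaa, XXBXBXBXBZ)
  read a, top X: go to q1, push XB → (q1, aaaa, XBXBXBXBXBZ)
  ε-move, top X: go to q0, push XX → (q0, aaaa, XXBXBXBXBXBZ)
  read a, top X: go to q1, push XB → (q1, aaa, XBXBXBXBXBXBZ)
  ε-move, top X: go to q0, push XX → (q0, aaa, XXBXBXBXBXBXBZ)
  read a, top X: go to q1, push XB → (q1, aa, XBXBXBXBXBXBXBZ)
  ε-move, top X: go to q0, push XX → (q0, aa, XXBXBXBXBXBXBXBZ)
  read a, top X: go to q1, push XB → (q1, a, XBXBXBXBXBXBXBXBZ)
  ε-move, top X: go to q0, push XX → (q0, a, XXBXBXBXBXBXBXBXBZ)
  read a, top X: go to q1, push XB → (q1, ε, XBXBXBXBXBXBXBXBXBZ)
  ε-move, top X: go to q0, push XX → (q0, ε, XXBXBXBXBXBXBXBXBXBZ)
All input consumed in state q0 with stack XXBXBXBXBXBXBXBXBXBZ.

XXBXBXBXBXBXBXBXBXBZ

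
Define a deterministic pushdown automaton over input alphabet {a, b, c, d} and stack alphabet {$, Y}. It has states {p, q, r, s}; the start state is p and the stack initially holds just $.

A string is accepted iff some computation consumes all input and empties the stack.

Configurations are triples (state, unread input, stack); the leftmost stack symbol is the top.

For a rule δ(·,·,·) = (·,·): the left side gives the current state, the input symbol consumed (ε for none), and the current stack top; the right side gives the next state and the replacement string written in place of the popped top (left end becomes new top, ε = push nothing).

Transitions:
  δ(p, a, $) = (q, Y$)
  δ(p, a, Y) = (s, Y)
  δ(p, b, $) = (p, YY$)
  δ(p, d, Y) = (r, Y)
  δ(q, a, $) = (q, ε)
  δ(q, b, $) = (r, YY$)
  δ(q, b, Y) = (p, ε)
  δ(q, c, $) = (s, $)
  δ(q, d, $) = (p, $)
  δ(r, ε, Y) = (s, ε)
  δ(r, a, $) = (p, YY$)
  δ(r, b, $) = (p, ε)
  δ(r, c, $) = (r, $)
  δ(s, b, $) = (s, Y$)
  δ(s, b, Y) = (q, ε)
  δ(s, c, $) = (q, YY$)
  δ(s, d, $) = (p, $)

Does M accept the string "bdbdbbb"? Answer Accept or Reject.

Reject

(p, bdbdbbb, $) ⊢ (p, dbdbbb, YY$) ⊢ (r, bdbbb, YY$) ⊢ (s, bdbbb, Y$) ⊢ (q, dbbb, $) ⊢ (p, bbb, $) ⊢ (p, bb, YY$)
No transition applies at (p, bb, YY$); input not fully consumed.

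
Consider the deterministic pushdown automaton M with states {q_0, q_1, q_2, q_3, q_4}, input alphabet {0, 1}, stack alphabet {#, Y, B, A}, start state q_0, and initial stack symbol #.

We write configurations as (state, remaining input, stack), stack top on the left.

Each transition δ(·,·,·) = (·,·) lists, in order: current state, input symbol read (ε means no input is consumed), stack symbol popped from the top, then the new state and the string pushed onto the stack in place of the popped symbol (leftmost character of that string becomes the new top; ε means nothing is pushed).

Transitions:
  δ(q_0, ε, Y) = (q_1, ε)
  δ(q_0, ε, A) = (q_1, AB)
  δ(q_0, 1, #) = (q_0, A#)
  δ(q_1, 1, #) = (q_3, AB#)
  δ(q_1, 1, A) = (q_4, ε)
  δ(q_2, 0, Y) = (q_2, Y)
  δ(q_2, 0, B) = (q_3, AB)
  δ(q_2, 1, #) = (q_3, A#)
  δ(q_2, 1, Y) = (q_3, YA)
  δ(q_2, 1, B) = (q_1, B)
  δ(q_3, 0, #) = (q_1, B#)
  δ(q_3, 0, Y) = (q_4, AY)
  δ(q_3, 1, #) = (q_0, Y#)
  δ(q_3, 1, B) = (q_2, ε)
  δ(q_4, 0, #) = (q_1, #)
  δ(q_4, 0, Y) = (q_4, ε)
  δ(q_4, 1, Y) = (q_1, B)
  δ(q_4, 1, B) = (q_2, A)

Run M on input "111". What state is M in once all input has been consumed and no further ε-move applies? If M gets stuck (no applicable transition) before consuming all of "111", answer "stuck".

(q_0, 111, #)
  read 1, top #: go to q_0, push A# → (q_0, 11, A#)
  ε-move, top A: go to q_1, push AB → (q_1, 11, AB#)
  read 1, top A: go to q_4, push ε → (q_4, 1, B#)
  read 1, top B: go to q_2, push A → (q_2, ε, A#)
All input consumed; M is in state q_2.

q_2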